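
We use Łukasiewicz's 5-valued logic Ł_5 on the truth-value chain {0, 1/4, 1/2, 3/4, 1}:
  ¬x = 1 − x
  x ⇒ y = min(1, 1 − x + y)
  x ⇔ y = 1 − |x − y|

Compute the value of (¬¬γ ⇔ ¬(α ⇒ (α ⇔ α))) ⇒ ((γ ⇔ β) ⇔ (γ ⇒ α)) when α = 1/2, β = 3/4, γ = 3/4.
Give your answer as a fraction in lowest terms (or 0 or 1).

1

¬γ = ¬3/4 = 1/4
¬¬γ = ¬1/4 = 3/4
α ⇔ α = 1/2 ⇔ 1/2 = 1
α ⇒ (α ⇔ α) = 1/2 ⇒ 1 = 1
¬(α ⇒ (α ⇔ α)) = ¬1 = 0
¬¬γ ⇔ ¬(α ⇒ (α ⇔ α)) = 3/4 ⇔ 0 = 1/4
γ ⇔ β = 3/4 ⇔ 3/4 = 1
γ ⇒ α = 3/4 ⇒ 1/2 = 3/4
(γ ⇔ β) ⇔ (γ ⇒ α) = 1 ⇔ 3/4 = 3/4
(¬¬γ ⇔ ¬(α ⇒ (α ⇔ α))) ⇒ ((γ ⇔ β) ⇔ (γ ⇒ α)) = 1/4 ⇒ 3/4 = 1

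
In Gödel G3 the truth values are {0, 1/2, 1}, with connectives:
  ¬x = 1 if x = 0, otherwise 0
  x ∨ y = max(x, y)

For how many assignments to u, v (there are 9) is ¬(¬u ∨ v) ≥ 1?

2

u = 0, v = 0 ↦ 0  <
u = 0, v = 1/2 ↦ 0  <
u = 0, v = 1 ↦ 0  <
u = 1/2, v = 0 ↦ 1  ≥
u = 1/2, v = 1/2 ↦ 0  <
u = 1/2, v = 1 ↦ 0  <
u = 1, v = 0 ↦ 1  ≥
u = 1, v = 1/2 ↦ 0  <
u = 1, v = 1 ↦ 0  <
So 2 of the 9 assignments meet the threshold.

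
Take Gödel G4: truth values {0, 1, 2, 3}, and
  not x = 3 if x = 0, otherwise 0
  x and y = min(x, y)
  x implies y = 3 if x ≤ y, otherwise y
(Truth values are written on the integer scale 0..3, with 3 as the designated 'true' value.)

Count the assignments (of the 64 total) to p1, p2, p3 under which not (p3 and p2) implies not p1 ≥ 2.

43

value 3: 43 assignments (counts)
value 0: 21 assignments
So 43 of the 64 assignments meet the threshold.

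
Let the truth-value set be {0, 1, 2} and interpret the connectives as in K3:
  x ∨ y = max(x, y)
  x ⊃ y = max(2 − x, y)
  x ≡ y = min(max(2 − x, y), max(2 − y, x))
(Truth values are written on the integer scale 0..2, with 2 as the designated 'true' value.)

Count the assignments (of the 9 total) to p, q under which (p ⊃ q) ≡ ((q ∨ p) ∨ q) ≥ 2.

3

p = 0, q = 0 ↦ 0  <
p = 0, q = 1 ↦ 1  <
p = 0, q = 2 ↦ 2  ≥
p = 1, q = 0 ↦ 1  <
p = 1, q = 1 ↦ 1  <
p = 1, q = 2 ↦ 2  ≥
p = 2, q = 0 ↦ 0  <
p = 2, q = 1 ↦ 1  <
p = 2, q = 2 ↦ 2  ≥
So 3 of the 9 assignments meet the threshold.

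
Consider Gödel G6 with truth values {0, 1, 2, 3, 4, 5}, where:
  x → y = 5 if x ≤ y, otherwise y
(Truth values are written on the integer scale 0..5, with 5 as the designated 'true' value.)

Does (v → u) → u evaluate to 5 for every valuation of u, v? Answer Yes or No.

No

Counterexample: take u = 0, v = 0.
v → u = 0 → 0 = 5
(v → u) → u = 5 → 0 = 0
This gives 0 ≠ 5.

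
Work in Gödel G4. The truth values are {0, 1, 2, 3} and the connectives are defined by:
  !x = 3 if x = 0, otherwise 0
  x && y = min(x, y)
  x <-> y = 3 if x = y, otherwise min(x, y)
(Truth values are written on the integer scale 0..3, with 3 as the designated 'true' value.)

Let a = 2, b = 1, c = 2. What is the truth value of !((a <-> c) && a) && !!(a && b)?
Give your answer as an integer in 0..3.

0

a <-> c = 2 <-> 2 = 3
(a <-> c) && a = 3 && 2 = 2
!((a <-> c) && a) = !2 = 0
a && b = 2 && 1 = 1
!(a && b) = !1 = 0
!!(a && b) = !0 = 3
!((a <-> c) && a) && !!(a && b) = 0 && 3 = 0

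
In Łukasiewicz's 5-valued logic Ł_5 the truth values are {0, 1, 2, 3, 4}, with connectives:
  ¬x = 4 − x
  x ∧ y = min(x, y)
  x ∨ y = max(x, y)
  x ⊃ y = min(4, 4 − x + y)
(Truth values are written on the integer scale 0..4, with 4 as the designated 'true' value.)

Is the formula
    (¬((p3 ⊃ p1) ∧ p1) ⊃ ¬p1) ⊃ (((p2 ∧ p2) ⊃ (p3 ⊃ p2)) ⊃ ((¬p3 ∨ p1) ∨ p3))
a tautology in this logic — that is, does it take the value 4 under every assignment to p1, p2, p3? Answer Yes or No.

Counterexample: take p1 = 0, p2 = 0, p3 = 1.
p3 ⊃ p1 = 1 ⊃ 0 = 3
(p3 ⊃ p1) ∧ p1 = 3 ∧ 0 = 0
¬((p3 ⊃ p1) ∧ p1) = ¬0 = 4
¬p1 = ¬0 = 4
¬((p3 ⊃ p1) ∧ p1) ⊃ ¬p1 = 4 ⊃ 4 = 4
p2 ∧ p2 = 0 ∧ 0 = 0
p3 ⊃ p2 = 1 ⊃ 0 = 3
(p2 ∧ p2) ⊃ (p3 ⊃ p2) = 0 ⊃ 3 = 4
¬p3 = ¬1 = 3
¬p3 ∨ p1 = 3 ∨ 0 = 3
(¬p3 ∨ p1) ∨ p3 = 3 ∨ 1 = 3
((p2 ∧ p2) ⊃ (p3 ⊃ p2)) ⊃ ((¬p3 ∨ p1) ∨ p3) = 4 ⊃ 3 = 3
(¬((p3 ⊃ p1) ∧ p1) ⊃ ¬p1) ⊃ (((p2 ∧ p2) ⊃ (p3 ⊃ p2)) ⊃ ((¬p3 ∨ p1) ∨ p3)) = 4 ⊃ 3 = 3
This gives 3 ≠ 4.

No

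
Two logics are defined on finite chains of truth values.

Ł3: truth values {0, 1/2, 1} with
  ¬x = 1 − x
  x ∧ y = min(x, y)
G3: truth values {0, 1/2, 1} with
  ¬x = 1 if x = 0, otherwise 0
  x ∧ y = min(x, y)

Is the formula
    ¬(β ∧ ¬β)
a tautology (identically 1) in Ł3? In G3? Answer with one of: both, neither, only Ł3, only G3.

only G3

In Ł3: at β = 1/2 the value is 1/2 — not a tautology.
In G3: every assignment gives 1 — tautology.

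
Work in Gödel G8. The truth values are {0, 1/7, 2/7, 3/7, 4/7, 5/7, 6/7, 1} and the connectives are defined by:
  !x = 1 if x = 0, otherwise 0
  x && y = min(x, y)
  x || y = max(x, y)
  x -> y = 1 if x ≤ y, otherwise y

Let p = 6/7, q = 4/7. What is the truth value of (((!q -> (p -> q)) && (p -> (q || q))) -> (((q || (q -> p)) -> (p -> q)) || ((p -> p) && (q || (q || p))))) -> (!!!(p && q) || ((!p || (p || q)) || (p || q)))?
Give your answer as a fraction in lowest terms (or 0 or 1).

6/7

!q = !4/7 = 0
p -> q = 6/7 -> 4/7 = 4/7
!q -> (p -> q) = 0 -> 4/7 = 1
q || q = 4/7 || 4/7 = 4/7
p -> (q || q) = 6/7 -> 4/7 = 4/7
(!q -> (p -> q)) && (p -> (q || q)) = 1 && 4/7 = 4/7
q -> p = 4/7 -> 6/7 = 1
q || (q -> p) = 4/7 || 1 = 1
p -> q = 6/7 -> 4/7 = 4/7
(q || (q -> p)) -> (p -> q) = 1 -> 4/7 = 4/7
p -> p = 6/7 -> 6/7 = 1
q || p = 4/7 || 6/7 = 6/7
q || (q || p) = 4/7 || 6/7 = 6/7
(p -> p) && (q || (q || p)) = 1 && 6/7 = 6/7
((q || (q -> p)) -> (p -> q)) || ((p -> p) && (q || (q || p))) = 4/7 || 6/7 = 6/7
((!q -> (p -> q)) && (p -> (q || q))) -> (((q || (q -> p)) -> (p -> q)) || ((p -> p) && (q || (q || p)))) = 4/7 -> 6/7 = 1
p && q = 6/7 && 4/7 = 4/7
!(p && q) = !4/7 = 0
!!(p && q) = !0 = 1
!!!(p && q) = !1 = 0
!p = !6/7 = 0
p || q = 6/7 || 4/7 = 6/7
!p || (p || q) = 0 || 6/7 = 6/7
p || q = 6/7 || 4/7 = 6/7
(!p || (p || q)) || (p || q) = 6/7 || 6/7 = 6/7
!!!(p && q) || ((!p || (p || q)) || (p || q)) = 0 || 6/7 = 6/7
(((!q -> (p -> q)) && (p -> (q || q))) -> (((q || (q -> p)) -> (p -> q)) || ((p -> p) && (q || (q || p))))) -> (!!!(p && q) || ((!p || (p || q)) || (p || q))) = 1 -> 6/7 = 6/7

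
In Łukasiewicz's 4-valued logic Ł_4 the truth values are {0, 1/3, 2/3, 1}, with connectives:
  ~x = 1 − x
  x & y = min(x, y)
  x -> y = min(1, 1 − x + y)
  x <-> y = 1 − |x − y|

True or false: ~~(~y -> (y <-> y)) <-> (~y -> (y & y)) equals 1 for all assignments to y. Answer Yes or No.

No

Counterexample: take y = 0.
~y = ~0 = 1
y <-> y = 0 <-> 0 = 1
~y -> (y <-> y) = 1 -> 1 = 1
~(~y -> (y <-> y)) = ~1 = 0
~~(~y -> (y <-> y)) = ~0 = 1
~y = ~0 = 1
y & y = 0 & 0 = 0
~y -> (y & y) = 1 -> 0 = 0
~~(~y -> (y <-> y)) <-> (~y -> (y & y)) = 1 <-> 0 = 0
This gives 0 ≠ 1.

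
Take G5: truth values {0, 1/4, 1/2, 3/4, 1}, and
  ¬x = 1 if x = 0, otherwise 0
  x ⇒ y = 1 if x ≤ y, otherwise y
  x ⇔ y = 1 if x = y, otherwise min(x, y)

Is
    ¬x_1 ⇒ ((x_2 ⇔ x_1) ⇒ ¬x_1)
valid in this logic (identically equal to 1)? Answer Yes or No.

Yes

At x_1 = 1/4, x_2 = 0, for instance:
¬x_1 = ¬1/4 = 0
x_2 ⇔ x_1 = 0 ⇔ 1/4 = 0
(x_2 ⇔ x_1) ⇒ ¬x_1 = 0 ⇒ 0 = 1
¬x_1 ⇒ ((x_2 ⇔ x_1) ⇒ ¬x_1) = 0 ⇒ 1 = 1
and checking the remaining 24 assignments likewise gives ≥ 1 in every case.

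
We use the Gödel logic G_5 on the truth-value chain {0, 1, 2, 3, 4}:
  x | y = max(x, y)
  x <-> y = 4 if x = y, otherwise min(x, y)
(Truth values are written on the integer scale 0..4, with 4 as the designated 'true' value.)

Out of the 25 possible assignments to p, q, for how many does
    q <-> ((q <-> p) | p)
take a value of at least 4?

value 4: 1 assignment (counts)
value 3: 3 assignments
value 2: 5 assignments
value 1: 7 assignments
value 0: 9 assignments
So 1 of the 25 assignments meets the threshold.

1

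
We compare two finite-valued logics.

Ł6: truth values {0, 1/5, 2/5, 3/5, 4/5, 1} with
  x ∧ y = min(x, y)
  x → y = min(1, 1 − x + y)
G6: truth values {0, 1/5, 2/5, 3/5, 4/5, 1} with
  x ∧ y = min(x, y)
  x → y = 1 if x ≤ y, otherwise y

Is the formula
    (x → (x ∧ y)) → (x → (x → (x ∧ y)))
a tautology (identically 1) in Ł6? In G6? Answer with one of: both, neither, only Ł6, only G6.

In Ł6: every assignment gives 1 — tautology.
In G6: every assignment gives 1 — tautology.

both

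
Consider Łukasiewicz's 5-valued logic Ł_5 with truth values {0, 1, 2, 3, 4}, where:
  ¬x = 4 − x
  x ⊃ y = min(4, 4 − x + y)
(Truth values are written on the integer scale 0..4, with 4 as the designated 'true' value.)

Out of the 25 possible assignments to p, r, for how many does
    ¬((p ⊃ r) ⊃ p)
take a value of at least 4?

5

value 4: 5 assignments (counts)
value 3: 4 assignments
value 2: 4 assignments
value 1: 3 assignments
value 0: 9 assignments
So 5 of the 25 assignments meet the threshold.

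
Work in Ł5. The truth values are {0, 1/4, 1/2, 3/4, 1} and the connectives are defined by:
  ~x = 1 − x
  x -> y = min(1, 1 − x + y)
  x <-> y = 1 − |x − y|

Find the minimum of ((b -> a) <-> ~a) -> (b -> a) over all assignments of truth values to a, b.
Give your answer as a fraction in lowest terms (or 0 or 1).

1/2

Take a = 1/2, b = 1:
b -> a = 1 -> 1/2 = 1/2
~a = ~1/2 = 1/2
(b -> a) <-> ~a = 1/2 <-> 1/2 = 1
b -> a = 1 -> 1/2 = 1/2
((b -> a) <-> ~a) -> (b -> a) = 1 -> 1/2 = 1/2
No assignment yields a value below 1/2, so this is the minimum.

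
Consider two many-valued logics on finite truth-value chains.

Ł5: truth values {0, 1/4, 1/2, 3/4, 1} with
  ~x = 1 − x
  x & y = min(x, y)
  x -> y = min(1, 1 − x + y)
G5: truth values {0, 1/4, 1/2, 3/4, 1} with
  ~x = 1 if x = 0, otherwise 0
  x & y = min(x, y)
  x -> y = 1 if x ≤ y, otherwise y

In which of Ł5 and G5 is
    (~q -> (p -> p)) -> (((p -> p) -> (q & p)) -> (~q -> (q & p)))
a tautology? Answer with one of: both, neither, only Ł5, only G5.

both

In Ł5: every assignment gives 1 — tautology.
In G5: every assignment gives 1 — tautology.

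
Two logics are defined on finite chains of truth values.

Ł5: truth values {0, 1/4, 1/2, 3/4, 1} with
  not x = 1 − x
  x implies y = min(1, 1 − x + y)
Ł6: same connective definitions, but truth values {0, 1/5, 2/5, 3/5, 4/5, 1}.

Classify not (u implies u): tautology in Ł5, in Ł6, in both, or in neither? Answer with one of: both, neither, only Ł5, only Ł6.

In Ł5: at u = 0 the value is 0 — not a tautology.
In Ł6: at u = 0 the value is 0 — not a tautology.

neither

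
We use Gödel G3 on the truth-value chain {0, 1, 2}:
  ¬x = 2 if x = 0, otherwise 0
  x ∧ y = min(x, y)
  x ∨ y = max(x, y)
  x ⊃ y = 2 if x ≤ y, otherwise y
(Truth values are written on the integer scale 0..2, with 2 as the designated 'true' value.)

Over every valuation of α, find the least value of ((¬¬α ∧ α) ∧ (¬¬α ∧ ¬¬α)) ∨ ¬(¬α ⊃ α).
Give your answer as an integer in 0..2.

1

Take α = 1:
¬α = ¬1 = 0
¬¬α = ¬0 = 2
¬¬α ∧ α = 2 ∧ 1 = 1
¬α = ¬1 = 0
¬¬α = ¬0 = 2
¬α = ¬1 = 0
¬¬α = ¬0 = 2
¬¬α ∧ ¬¬α = 2 ∧ 2 = 2
(¬¬α ∧ α) ∧ (¬¬α ∧ ¬¬α) = 1 ∧ 2 = 1
¬α = ¬1 = 0
¬α ⊃ α = 0 ⊃ 1 = 2
¬(¬α ⊃ α) = ¬2 = 0
((¬¬α ∧ α) ∧ (¬¬α ∧ ¬¬α)) ∨ ¬(¬α ⊃ α) = 1 ∨ 0 = 1
No assignment yields a value below 1, so this is the minimum.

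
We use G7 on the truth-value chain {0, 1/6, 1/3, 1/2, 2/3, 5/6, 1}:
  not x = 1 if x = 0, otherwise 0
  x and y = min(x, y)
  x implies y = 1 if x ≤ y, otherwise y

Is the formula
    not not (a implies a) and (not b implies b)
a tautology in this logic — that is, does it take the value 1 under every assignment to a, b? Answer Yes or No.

No

Counterexample: take a = 0, b = 0.
a implies a = 0 implies 0 = 1
not (a implies a) = not 1 = 0
not not (a implies a) = not 0 = 1
not b = not 0 = 1
not b implies b = 1 implies 0 = 0
not not (a implies a) and (not b implies b) = 1 and 0 = 0
This gives 0 ≠ 1.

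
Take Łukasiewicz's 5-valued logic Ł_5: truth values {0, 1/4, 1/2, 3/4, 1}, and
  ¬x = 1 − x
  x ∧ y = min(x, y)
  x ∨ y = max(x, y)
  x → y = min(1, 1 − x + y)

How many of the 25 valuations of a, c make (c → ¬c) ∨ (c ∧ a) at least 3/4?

value 1: 16 assignments (counts)
value 3/4: 3 assignments (counts)
value 1/2: 4 assignments
value 1/4: 1 assignment
value 0: 1 assignment
So 19 of the 25 assignments meet the threshold.

19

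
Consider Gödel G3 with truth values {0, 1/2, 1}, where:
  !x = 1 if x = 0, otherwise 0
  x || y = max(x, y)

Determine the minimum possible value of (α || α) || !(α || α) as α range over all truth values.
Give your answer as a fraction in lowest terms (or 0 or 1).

1/2

Take α = 1/2:
α || α = 1/2 || 1/2 = 1/2
α || α = 1/2 || 1/2 = 1/2
!(α || α) = !1/2 = 0
(α || α) || !(α || α) = 1/2 || 0 = 1/2
No assignment yields a value below 1/2, so this is the minimum.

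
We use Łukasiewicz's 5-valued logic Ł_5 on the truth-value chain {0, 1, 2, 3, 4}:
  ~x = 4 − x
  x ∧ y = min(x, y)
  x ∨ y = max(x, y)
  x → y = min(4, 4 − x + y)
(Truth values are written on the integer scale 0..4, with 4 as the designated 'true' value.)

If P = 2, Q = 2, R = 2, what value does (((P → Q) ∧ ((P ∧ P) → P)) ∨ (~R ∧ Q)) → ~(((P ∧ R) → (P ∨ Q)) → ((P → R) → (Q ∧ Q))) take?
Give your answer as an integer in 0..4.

P → Q = 2 → 2 = 4
P ∧ P = 2 ∧ 2 = 2
(P ∧ P) → P = 2 → 2 = 4
(P → Q) ∧ ((P ∧ P) → P) = 4 ∧ 4 = 4
~R = ~2 = 2
~R ∧ Q = 2 ∧ 2 = 2
((P → Q) ∧ ((P ∧ P) → P)) ∨ (~R ∧ Q) = 4 ∨ 2 = 4
P ∧ R = 2 ∧ 2 = 2
P ∨ Q = 2 ∨ 2 = 2
(P ∧ R) → (P ∨ Q) = 2 → 2 = 4
P → R = 2 → 2 = 4
Q ∧ Q = 2 ∧ 2 = 2
(P → R) → (Q ∧ Q) = 4 → 2 = 2
((P ∧ R) → (P ∨ Q)) → ((P → R) → (Q ∧ Q)) = 4 → 2 = 2
~(((P ∧ R) → (P ∨ Q)) → ((P → R) → (Q ∧ Q))) = ~2 = 2
(((P → Q) ∧ ((P ∧ P) → P)) ∨ (~R ∧ Q)) → ~(((P ∧ R) → (P ∨ Q)) → ((P → R) → (Q ∧ Q))) = 4 → 2 = 2

2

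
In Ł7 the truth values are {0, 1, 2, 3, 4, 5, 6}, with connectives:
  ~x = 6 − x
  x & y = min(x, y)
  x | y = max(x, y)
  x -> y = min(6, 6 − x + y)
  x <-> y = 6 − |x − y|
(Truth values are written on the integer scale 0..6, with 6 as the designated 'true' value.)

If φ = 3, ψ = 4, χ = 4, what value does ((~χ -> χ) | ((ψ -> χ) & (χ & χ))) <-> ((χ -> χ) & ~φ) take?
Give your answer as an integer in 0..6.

~χ = ~4 = 2
~χ -> χ = 2 -> 4 = 6
ψ -> χ = 4 -> 4 = 6
χ & χ = 4 & 4 = 4
(ψ -> χ) & (χ & χ) = 6 & 4 = 4
(~χ -> χ) | ((ψ -> χ) & (χ & χ)) = 6 | 4 = 6
χ -> χ = 4 -> 4 = 6
~φ = ~3 = 3
(χ -> χ) & ~φ = 6 & 3 = 3
((~χ -> χ) | ((ψ -> χ) & (χ & χ))) <-> ((χ -> χ) & ~φ) = 6 <-> 3 = 3

3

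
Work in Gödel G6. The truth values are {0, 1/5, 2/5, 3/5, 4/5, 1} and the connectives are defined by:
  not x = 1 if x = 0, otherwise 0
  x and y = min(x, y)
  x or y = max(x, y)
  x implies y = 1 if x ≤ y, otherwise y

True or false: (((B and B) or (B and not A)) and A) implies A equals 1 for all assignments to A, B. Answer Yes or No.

Yes

At A = 0, B = 2/5, for instance:
B and B = 2/5 and 2/5 = 2/5
not A = not 0 = 1
B and not A = 2/5 and 1 = 2/5
(B and B) or (B and not A) = 2/5 or 2/5 = 2/5
((B and B) or (B and not A)) and A = 2/5 and 0 = 0
(((B and B) or (B and not A)) and A) implies A = 0 implies 0 = 1
and checking the remaining 35 assignments likewise gives ≥ 1 in every case.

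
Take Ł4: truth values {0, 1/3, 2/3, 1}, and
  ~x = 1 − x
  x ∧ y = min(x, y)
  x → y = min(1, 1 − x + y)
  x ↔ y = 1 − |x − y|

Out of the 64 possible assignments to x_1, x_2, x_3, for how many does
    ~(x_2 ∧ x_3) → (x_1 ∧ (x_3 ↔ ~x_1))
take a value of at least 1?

23

value 1: 23 assignments (counts)
value 2/3: 18 assignments
value 1/3: 15 assignments
value 0: 8 assignments
So 23 of the 64 assignments meet the threshold.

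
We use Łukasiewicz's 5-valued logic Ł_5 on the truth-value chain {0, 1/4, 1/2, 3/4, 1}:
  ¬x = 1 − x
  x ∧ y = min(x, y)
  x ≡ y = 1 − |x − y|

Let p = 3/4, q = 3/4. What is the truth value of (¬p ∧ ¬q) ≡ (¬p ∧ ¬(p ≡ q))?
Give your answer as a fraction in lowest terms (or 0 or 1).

¬p = ¬3/4 = 1/4
¬q = ¬3/4 = 1/4
¬p ∧ ¬q = 1/4 ∧ 1/4 = 1/4
¬p = ¬3/4 = 1/4
p ≡ q = 3/4 ≡ 3/4 = 1
¬(p ≡ q) = ¬1 = 0
¬p ∧ ¬(p ≡ q) = 1/4 ∧ 0 = 0
(¬p ∧ ¬q) ≡ (¬p ∧ ¬(p ≡ q)) = 1/4 ≡ 0 = 3/4

3/4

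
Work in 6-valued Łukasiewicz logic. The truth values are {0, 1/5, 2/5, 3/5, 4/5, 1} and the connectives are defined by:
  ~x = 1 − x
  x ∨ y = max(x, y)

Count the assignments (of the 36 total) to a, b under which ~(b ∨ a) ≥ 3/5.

value 1: 1 assignment (counts)
value 4/5: 3 assignments (counts)
value 3/5: 5 assignments (counts)
value 2/5: 7 assignments
value 1/5: 9 assignments
value 0: 11 assignments
So 9 of the 36 assignments meet the threshold.

9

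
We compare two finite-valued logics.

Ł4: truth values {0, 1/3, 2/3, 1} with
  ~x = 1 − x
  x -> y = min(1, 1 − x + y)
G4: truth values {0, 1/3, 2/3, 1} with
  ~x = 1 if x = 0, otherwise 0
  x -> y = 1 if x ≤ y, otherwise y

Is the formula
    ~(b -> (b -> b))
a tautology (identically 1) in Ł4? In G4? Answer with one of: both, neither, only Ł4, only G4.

In Ł4: at b = 0 the value is 0 — not a tautology.
In G4: at b = 0 the value is 0 — not a tautology.

neither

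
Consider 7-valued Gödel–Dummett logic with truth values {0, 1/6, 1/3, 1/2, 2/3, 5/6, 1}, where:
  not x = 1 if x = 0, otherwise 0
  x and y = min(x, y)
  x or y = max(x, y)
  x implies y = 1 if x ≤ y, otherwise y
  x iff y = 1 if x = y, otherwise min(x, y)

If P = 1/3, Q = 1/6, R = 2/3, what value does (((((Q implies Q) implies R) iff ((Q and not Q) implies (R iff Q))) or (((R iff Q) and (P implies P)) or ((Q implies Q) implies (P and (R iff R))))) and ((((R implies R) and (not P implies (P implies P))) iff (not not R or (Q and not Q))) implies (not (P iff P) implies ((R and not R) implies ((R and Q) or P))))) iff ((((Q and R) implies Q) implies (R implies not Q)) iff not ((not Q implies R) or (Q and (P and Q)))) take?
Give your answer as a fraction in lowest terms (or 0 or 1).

2/3

Q implies Q = 1/6 implies 1/6 = 1
(Q implies Q) implies R = 1 implies 2/3 = 2/3
not Q = not 1/6 = 0
Q and not Q = 1/6 and 0 = 0
R iff Q = 2/3 iff 1/6 = 1/6
(Q and not Q) implies (R iff Q) = 0 implies 1/6 = 1
((Q implies Q) implies R) iff ((Q and not Q) implies (R iff Q)) = 2/3 iff 1 = 2/3
R iff Q = 2/3 iff 1/6 = 1/6
P implies P = 1/3 implies 1/3 = 1
(R iff Q) and (P implies P) = 1/6 and 1 = 1/6
Q implies Q = 1/6 implies 1/6 = 1
R iff R = 2/3 iff 2/3 = 1
P and (R iff R) = 1/3 and 1 = 1/3
(Q implies Q) implies (P and (R iff R)) = 1 implies 1/3 = 1/3
((R iff Q) and (P implies P)) or ((Q implies Q) implies (P and (R iff R))) = 1/6 or 1/3 = 1/3
(((Q implies Q) implies R) iff ((Q and not Q) implies (R iff Q))) or (((R iff Q) and (P implies P)) or ((Q implies Q) implies (P and (R iff R)))) = 2/3 or 1/3 = 2/3
R implies R = 2/3 implies 2/3 = 1
not P = not 1/3 = 0
P implies P = 1/3 implies 1/3 = 1
not P implies (P implies P) = 0 implies 1 = 1
(R implies R) and (not P implies (P implies P)) = 1 and 1 = 1
not R = not 2/3 = 0
not not R = not 0 = 1
not Q = not 1/6 = 0
Q and not Q = 1/6 and 0 = 0
not not R or (Q and not Q) = 1 or 0 = 1
((R implies R) and (not P implies (P implies P))) iff (not not R or (Q and not Q)) = 1 iff 1 = 1
P iff P = 1/3 iff 1/3 = 1
not (P iff P) = not 1 = 0
not R = not 2/3 = 0
R and not R = 2/3 and 0 = 0
R and Q = 2/3 and 1/6 = 1/6
(R and Q) or P = 1/6 or 1/3 = 1/3
(R and not R) implies ((R and Q) or P) = 0 implies 1/3 = 1
not (P iff P) implies ((R and not R) implies ((R and Q) or P)) = 0 implies 1 = 1
(((R implies R) and (not P implies (P implies P))) iff (not not R or (Q and not Q))) implies (not (P iff P) implies ((R and not R) implies ((R and Q) or P))) = 1 implies 1 = 1
((((Q implies Q) implies R) iff ((Q and not Q) implies (R iff Q))) or (((R iff Q) and (P implies P)) or ((Q implies Q) implies (P and (R iff R))))) and ((((R implies R) and (not P implies (P implies P))) iff (not not R or (Q and not Q))) implies (not (P iff P) implies ((R and not R) implies ((R and Q) or P)))) = 2/3 and 1 = 2/3
Q and R = 1/6 and 2/3 = 1/6
(Q and R) implies Q = 1/6 implies 1/6 = 1
not Q = not 1/6 = 0
R implies not Q = 2/3 implies 0 = 0
((Q and R) implies Q) implies (R implies not Q) = 1 implies 0 = 0
not Q = not 1/6 = 0
not Q implies R = 0 implies 2/3 = 1
P and Q = 1/3 and 1/6 = 1/6
Q and (P and Q) = 1/6 and 1/6 = 1/6
(not Q implies R) or (Q and (P and Q)) = 1 or 1/6 = 1
not ((not Q implies R) or (Q and (P and Q))) = not 1 = 0
(((Q and R) implies Q) implies (R implies not Q)) iff not ((not Q implies R) or (Q and (P and Q))) = 0 iff 0 = 1
(((((Q implies Q) implies R) iff ((Q and not Q) implies (R iff Q))) or (((R iff Q) and (P implies P)) or ((Q implies Q) implies (P and (R iff R))))) and ((((R implies R) and (not P implies (P implies P))) iff (not not R or (Q and not Q))) implies (not (P iff P) implies ((R and not R) implies ((R and Q) or P))))) iff ((((Q and R) implies Q) implies (R implies not Q)) iff not ((not Q implies R) or (Q and (P and Q)))) = 2/3 iff 1 = 2/3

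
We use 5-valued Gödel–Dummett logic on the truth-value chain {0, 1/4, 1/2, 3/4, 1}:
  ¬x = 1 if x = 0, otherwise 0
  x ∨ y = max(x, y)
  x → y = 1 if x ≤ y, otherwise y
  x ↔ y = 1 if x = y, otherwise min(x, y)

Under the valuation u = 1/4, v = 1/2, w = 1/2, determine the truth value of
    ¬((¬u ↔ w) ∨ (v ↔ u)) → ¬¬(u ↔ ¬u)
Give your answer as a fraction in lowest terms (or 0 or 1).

1

¬u = ¬1/4 = 0
¬u ↔ w = 0 ↔ 1/2 = 0
v ↔ u = 1/2 ↔ 1/4 = 1/4
(¬u ↔ w) ∨ (v ↔ u) = 0 ∨ 1/4 = 1/4
¬((¬u ↔ w) ∨ (v ↔ u)) = ¬1/4 = 0
¬u = ¬1/4 = 0
u ↔ ¬u = 1/4 ↔ 0 = 0
¬(u ↔ ¬u) = ¬0 = 1
¬¬(u ↔ ¬u) = ¬1 = 0
¬((¬u ↔ w) ∨ (v ↔ u)) → ¬¬(u ↔ ¬u) = 0 → 0 = 1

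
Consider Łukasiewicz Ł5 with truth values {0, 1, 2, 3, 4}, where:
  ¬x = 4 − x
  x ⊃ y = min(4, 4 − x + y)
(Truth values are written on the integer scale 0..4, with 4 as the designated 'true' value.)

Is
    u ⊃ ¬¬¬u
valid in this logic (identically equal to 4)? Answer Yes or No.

Counterexample: take u = 3.
¬u = ¬3 = 1
¬¬u = ¬1 = 3
¬¬¬u = ¬3 = 1
u ⊃ ¬¬¬u = 3 ⊃ 1 = 2
This gives 2 ≠ 4.

No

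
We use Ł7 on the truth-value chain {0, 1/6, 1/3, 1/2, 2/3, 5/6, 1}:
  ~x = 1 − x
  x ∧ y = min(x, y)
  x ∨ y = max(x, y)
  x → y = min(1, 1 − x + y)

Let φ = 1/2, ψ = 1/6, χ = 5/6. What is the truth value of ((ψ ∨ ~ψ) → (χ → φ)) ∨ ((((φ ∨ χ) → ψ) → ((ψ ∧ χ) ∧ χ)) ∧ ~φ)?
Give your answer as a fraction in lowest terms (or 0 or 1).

5/6

~ψ = ~1/6 = 5/6
ψ ∨ ~ψ = 1/6 ∨ 5/6 = 5/6
χ → φ = 5/6 → 1/2 = 2/3
(ψ ∨ ~ψ) → (χ → φ) = 5/6 → 2/3 = 5/6
φ ∨ χ = 1/2 ∨ 5/6 = 5/6
(φ ∨ χ) → ψ = 5/6 → 1/6 = 1/3
ψ ∧ χ = 1/6 ∧ 5/6 = 1/6
(ψ ∧ χ) ∧ χ = 1/6 ∧ 5/6 = 1/6
((φ ∨ χ) → ψ) → ((ψ ∧ χ) ∧ χ) = 1/3 → 1/6 = 5/6
~φ = ~1/2 = 1/2
(((φ ∨ χ) → ψ) → ((ψ ∧ χ) ∧ χ)) ∧ ~φ = 5/6 ∧ 1/2 = 1/2
((ψ ∨ ~ψ) → (χ → φ)) ∨ ((((φ ∨ χ) → ψ) → ((ψ ∧ χ) ∧ χ)) ∧ ~φ) = 5/6 ∨ 1/2 = 5/6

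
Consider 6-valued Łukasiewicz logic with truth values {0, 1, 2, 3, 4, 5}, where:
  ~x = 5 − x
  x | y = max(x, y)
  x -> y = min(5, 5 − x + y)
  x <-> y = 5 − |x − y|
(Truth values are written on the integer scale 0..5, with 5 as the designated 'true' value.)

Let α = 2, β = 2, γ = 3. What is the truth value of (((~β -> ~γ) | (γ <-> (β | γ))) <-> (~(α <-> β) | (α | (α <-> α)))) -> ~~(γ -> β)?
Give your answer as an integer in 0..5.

~β = ~2 = 3
~γ = ~3 = 2
~β -> ~γ = 3 -> 2 = 4
β | γ = 2 | 3 = 3
γ <-> (β | γ) = 3 <-> 3 = 5
(~β -> ~γ) | (γ <-> (β | γ)) = 4 | 5 = 5
α <-> β = 2 <-> 2 = 5
~(α <-> β) = ~5 = 0
α <-> α = 2 <-> 2 = 5
α | (α <-> α) = 2 | 5 = 5
~(α <-> β) | (α | (α <-> α)) = 0 | 5 = 5
((~β -> ~γ) | (γ <-> (β | γ))) <-> (~(α <-> β) | (α | (α <-> α))) = 5 <-> 5 = 5
γ -> β = 3 -> 2 = 4
~(γ -> β) = ~4 = 1
~~(γ -> β) = ~1 = 4
(((~β -> ~γ) | (γ <-> (β | γ))) <-> (~(α <-> β) | (α | (α <-> α)))) -> ~~(γ -> β) = 5 -> 4 = 4

4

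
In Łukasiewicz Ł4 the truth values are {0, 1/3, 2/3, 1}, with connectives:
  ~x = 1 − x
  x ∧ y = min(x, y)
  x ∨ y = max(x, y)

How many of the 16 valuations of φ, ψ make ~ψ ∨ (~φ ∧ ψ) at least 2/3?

φ = 0, ψ = 0 ↦ 1  ≥
φ = 0, ψ = 1/3 ↦ 2/3  ≥
φ = 0, ψ = 2/3 ↦ 2/3  ≥
φ = 0, ψ = 1 ↦ 1  ≥
φ = 1/3, ψ = 0 ↦ 1  ≥
φ = 1/3, ψ = 1/3 ↦ 2/3  ≥
φ = 1/3, ψ = 2/3 ↦ 2/3  ≥
φ = 1/3, ψ = 1 ↦ 2/3  ≥
φ = 2/3, ψ = 0 ↦ 1  ≥
φ = 2/3, ψ = 1/3 ↦ 2/3  ≥
φ = 2/3, ψ = 2/3 ↦ 1/3  <
φ = 2/3, ψ = 1 ↦ 1/3  <
φ = 1, ψ = 0 ↦ 1  ≥
φ = 1, ψ = 1/3 ↦ 2/3  ≥
φ = 1, ψ = 2/3 ↦ 1/3  <
φ = 1, ψ = 1 ↦ 0  <
So 12 of the 16 assignments meet the threshold.

12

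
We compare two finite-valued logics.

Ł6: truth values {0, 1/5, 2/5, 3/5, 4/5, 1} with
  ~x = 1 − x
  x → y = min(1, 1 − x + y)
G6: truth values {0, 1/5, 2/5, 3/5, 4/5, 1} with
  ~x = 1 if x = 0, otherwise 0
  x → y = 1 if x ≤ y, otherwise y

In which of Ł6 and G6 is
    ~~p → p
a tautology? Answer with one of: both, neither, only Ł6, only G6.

In Ł6: every assignment gives 1 — tautology.
In G6: at p = 1/5 the value is 1/5 — not a tautology.

only Ł6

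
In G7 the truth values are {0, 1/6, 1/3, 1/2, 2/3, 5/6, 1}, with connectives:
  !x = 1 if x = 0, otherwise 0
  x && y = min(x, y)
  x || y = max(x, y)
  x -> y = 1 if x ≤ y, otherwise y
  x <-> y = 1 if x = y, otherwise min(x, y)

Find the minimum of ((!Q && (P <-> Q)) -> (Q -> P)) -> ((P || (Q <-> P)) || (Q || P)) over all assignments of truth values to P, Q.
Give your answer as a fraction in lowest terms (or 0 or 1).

1/6

Take P = 0, Q = 1/6:
!Q = !1/6 = 0
P <-> Q = 0 <-> 1/6 = 0
!Q && (P <-> Q) = 0 && 0 = 0
Q -> P = 1/6 -> 0 = 0
(!Q && (P <-> Q)) -> (Q -> P) = 0 -> 0 = 1
Q <-> P = 1/6 <-> 0 = 0
P || (Q <-> P) = 0 || 0 = 0
Q || P = 1/6 || 0 = 1/6
(P || (Q <-> P)) || (Q || P) = 0 || 1/6 = 1/6
((!Q && (P <-> Q)) -> (Q -> P)) -> ((P || (Q <-> P)) || (Q || P)) = 1 -> 1/6 = 1/6
No assignment yields a value below 1/6, so this is the minimum.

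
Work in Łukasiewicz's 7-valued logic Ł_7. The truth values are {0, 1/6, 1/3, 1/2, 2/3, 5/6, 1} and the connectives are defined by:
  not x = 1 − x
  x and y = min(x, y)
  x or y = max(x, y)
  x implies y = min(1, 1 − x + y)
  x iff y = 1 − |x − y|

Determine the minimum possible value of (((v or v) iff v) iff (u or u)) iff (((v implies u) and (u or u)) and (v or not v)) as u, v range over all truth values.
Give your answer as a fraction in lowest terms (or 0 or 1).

Take u = 1, v = 1/2:
v or v = 1/2 or 1/2 = 1/2
(v or v) iff v = 1/2 iff 1/2 = 1
u or u = 1 or 1 = 1
((v or v) iff v) iff (u or u) = 1 iff 1 = 1
v implies u = 1/2 implies 1 = 1
u or u = 1 or 1 = 1
(v implies u) and (u or u) = 1 and 1 = 1
not v = not 1/2 = 1/2
v or not v = 1/2 or 1/2 = 1/2
((v implies u) and (u or u)) and (v or not v) = 1 and 1/2 = 1/2
(((v or v) iff v) iff (u or u)) iff (((v implies u) and (u or u)) and (v or not v)) = 1 iff 1/2 = 1/2
No assignment yields a value below 1/2, so this is the minimum.

1/2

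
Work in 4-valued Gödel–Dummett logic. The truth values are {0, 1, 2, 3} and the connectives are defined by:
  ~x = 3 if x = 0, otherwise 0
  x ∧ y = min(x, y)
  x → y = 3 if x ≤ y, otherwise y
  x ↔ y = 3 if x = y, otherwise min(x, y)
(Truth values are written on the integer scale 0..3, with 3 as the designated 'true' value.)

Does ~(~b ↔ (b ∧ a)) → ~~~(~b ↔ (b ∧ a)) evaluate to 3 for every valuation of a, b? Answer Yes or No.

a = 0, b = 0 ↦ 3
a = 0, b = 1 ↦ 3
a = 0, b = 2 ↦ 3
a = 0, b = 3 ↦ 3
a = 1, b = 0 ↦ 3
a = 1, b = 1 ↦ 3
a = 1, b = 2 ↦ 3
a = 1, b = 3 ↦ 3
a = 2, b = 0 ↦ 3
a = 2, b = 1 ↦ 3
a = 2, b = 2 ↦ 3
a = 2, b = 3 ↦ 3
a = 3, b = 0 ↦ 3
a = 3, b = 1 ↦ 3
a = 3, b = 2 ↦ 3
a = 3, b = 3 ↦ 3
Every assignment gives a value ≥ 3.

Yes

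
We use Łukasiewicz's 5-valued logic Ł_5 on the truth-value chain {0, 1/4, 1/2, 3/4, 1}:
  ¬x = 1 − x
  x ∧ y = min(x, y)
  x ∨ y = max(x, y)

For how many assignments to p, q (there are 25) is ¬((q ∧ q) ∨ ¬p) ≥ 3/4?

value 1: 1 assignment (counts)
value 3/4: 3 assignments (counts)
value 1/2: 5 assignments
value 1/4: 7 assignments
value 0: 9 assignments
So 4 of the 25 assignments meet the threshold.

4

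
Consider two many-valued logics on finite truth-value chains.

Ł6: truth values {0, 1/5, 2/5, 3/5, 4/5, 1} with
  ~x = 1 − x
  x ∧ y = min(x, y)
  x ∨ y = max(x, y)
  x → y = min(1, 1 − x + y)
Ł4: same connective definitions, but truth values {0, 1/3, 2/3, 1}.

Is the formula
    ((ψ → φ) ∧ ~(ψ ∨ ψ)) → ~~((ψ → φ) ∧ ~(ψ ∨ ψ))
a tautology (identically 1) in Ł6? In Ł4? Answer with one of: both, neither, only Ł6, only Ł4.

In Ł6: every assignment gives 1 — tautology.
In Ł4: every assignment gives 1 — tautology.

both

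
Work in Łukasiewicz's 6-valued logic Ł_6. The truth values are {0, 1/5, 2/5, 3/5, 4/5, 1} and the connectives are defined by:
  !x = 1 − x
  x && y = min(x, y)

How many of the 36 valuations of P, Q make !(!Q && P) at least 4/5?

value 1: 11 assignments (counts)
value 4/5: 9 assignments (counts)
value 3/5: 7 assignments
value 2/5: 5 assignments
value 1/5: 3 assignments
value 0: 1 assignment
So 20 of the 36 assignments meet the threshold.

20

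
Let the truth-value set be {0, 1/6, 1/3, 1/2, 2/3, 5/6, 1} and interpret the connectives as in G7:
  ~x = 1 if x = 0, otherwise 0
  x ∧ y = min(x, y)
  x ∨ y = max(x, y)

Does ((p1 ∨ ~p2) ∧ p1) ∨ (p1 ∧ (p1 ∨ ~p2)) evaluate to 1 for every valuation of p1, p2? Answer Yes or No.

No

Counterexample: take p1 = 0, p2 = 0.
~p2 = ~0 = 1
p1 ∨ ~p2 = 0 ∨ 1 = 1
(p1 ∨ ~p2) ∧ p1 = 1 ∧ 0 = 0
p1 ∧ (p1 ∨ ~p2) = 0 ∧ 1 = 0
((p1 ∨ ~p2) ∧ p1) ∨ (p1 ∧ (p1 ∨ ~p2)) = 0 ∨ 0 = 0
This gives 0 ≠ 1.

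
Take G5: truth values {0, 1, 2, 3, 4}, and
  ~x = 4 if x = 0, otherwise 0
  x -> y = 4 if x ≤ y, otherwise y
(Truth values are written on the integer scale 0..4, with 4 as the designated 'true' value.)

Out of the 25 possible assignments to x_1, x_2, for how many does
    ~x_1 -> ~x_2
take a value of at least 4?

value 4: 21 assignments (counts)
value 0: 4 assignments
So 21 of the 25 assignments meet the threshold.

21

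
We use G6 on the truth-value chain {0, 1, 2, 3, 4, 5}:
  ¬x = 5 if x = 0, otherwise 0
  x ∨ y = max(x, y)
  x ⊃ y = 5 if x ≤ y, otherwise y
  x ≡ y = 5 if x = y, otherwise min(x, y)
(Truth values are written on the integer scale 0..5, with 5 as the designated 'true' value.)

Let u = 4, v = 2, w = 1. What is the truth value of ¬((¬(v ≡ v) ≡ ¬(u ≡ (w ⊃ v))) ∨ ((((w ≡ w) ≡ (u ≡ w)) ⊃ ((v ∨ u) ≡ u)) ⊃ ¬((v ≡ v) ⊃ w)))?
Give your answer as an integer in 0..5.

0

v ≡ v = 2 ≡ 2 = 5
¬(v ≡ v) = ¬5 = 0
w ⊃ v = 1 ⊃ 2 = 5
u ≡ (w ⊃ v) = 4 ≡ 5 = 4
¬(u ≡ (w ⊃ v)) = ¬4 = 0
¬(v ≡ v) ≡ ¬(u ≡ (w ⊃ v)) = 0 ≡ 0 = 5
w ≡ w = 1 ≡ 1 = 5
u ≡ w = 4 ≡ 1 = 1
(w ≡ w) ≡ (u ≡ w) = 5 ≡ 1 = 1
v ∨ u = 2 ∨ 4 = 4
(v ∨ u) ≡ u = 4 ≡ 4 = 5
((w ≡ w) ≡ (u ≡ w)) ⊃ ((v ∨ u) ≡ u) = 1 ⊃ 5 = 5
v ≡ v = 2 ≡ 2 = 5
(v ≡ v) ⊃ w = 5 ⊃ 1 = 1
¬((v ≡ v) ⊃ w) = ¬1 = 0
(((w ≡ w) ≡ (u ≡ w)) ⊃ ((v ∨ u) ≡ u)) ⊃ ¬((v ≡ v) ⊃ w) = 5 ⊃ 0 = 0
(¬(v ≡ v) ≡ ¬(u ≡ (w ⊃ v))) ∨ ((((w ≡ w) ≡ (u ≡ w)) ⊃ ((v ∨ u) ≡ u)) ⊃ ¬((v ≡ v) ⊃ w)) = 5 ∨ 0 = 5
¬((¬(v ≡ v) ≡ ¬(u ≡ (w ⊃ v))) ∨ ((((w ≡ w) ≡ (u ≡ w)) ⊃ ((v ∨ u) ≡ u)) ⊃ ¬((v ≡ v) ⊃ w))) = ¬5 = 0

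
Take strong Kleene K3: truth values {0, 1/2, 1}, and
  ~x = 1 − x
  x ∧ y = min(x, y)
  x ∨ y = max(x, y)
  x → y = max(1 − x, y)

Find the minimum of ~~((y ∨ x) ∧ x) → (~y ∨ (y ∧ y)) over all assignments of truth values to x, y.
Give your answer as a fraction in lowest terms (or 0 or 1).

1/2

Take x = 1/2, y = 1/2:
y ∨ x = 1/2 ∨ 1/2 = 1/2
(y ∨ x) ∧ x = 1/2 ∧ 1/2 = 1/2
~((y ∨ x) ∧ x) = ~1/2 = 1/2
~~((y ∨ x) ∧ x) = ~1/2 = 1/2
~y = ~1/2 = 1/2
y ∧ y = 1/2 ∧ 1/2 = 1/2
~y ∨ (y ∧ y) = 1/2 ∨ 1/2 = 1/2
~~((y ∨ x) ∧ x) → (~y ∨ (y ∧ y)) = 1/2 → 1/2 = 1/2
No assignment yields a value below 1/2, so this is the minimum.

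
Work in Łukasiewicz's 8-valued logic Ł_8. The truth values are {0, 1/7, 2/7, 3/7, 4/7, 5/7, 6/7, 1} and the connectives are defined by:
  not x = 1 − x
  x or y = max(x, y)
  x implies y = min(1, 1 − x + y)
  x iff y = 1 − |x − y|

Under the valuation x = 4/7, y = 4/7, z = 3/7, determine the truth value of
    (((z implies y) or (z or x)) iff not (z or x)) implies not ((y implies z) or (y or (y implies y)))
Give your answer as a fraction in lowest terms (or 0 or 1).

4/7

z implies y = 3/7 implies 4/7 = 1
z or x = 3/7 or 4/7 = 4/7
(z implies y) or (z or x) = 1 or 4/7 = 1
z or x = 3/7 or 4/7 = 4/7
not (z or x) = not 4/7 = 3/7
((z implies y) or (z or x)) iff not (z or x) = 1 iff 3/7 = 3/7
y implies z = 4/7 implies 3/7 = 6/7
y implies y = 4/7 implies 4/7 = 1
y or (y implies y) = 4/7 or 1 = 1
(y implies z) or (y or (y implies y)) = 6/7 or 1 = 1
not ((y implies z) or (y or (y implies y))) = not 1 = 0
(((z implies y) or (z or x)) iff not (z or x)) implies not ((y implies z) or (y or (y implies y))) = 3/7 implies 0 = 4/7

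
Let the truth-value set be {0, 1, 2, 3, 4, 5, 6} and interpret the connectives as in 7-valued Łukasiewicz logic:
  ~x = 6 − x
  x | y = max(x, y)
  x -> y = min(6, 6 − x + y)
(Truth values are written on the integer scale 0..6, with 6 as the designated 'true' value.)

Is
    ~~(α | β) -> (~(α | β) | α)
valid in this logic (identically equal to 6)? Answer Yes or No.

Counterexample: take α = 0, β = 4.
α | β = 0 | 4 = 4
~(α | β) = ~4 = 2
~~(α | β) = ~2 = 4
α | β = 0 | 4 = 4
~(α | β) = ~4 = 2
~(α | β) | α = 2 | 0 = 2
~~(α | β) -> (~(α | β) | α) = 4 -> 2 = 4
This gives 4 ≠ 6.

No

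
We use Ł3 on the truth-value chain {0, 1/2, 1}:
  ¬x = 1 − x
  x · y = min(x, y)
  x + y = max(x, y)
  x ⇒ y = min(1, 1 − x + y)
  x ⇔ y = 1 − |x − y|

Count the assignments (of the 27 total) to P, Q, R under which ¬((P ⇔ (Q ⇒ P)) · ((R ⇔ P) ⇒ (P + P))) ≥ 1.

5

value 1: 5 assignments (counts)
value 1/2: 10 assignments
value 0: 12 assignments
So 5 of the 27 assignments meet the threshold.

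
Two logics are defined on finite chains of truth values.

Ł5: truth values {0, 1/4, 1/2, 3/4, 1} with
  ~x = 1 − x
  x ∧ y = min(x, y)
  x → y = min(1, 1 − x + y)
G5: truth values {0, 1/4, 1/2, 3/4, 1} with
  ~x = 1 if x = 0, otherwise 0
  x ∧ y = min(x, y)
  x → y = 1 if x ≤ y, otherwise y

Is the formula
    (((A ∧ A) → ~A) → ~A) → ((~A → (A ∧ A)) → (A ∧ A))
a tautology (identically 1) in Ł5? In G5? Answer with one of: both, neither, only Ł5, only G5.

only Ł5

In Ł5: every assignment gives 1 — tautology.
In G5: at A = 1/4 the value is 1/4 — not a tautology.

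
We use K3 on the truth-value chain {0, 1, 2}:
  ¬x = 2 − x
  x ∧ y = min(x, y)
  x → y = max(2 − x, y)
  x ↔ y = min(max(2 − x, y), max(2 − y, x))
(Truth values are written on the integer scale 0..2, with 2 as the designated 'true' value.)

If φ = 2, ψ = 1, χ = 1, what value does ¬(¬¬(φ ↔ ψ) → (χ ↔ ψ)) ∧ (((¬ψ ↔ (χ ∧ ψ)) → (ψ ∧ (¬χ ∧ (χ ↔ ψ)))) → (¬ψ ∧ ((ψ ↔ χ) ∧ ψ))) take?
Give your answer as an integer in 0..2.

φ ↔ ψ = 2 ↔ 1 = 1
¬(φ ↔ ψ) = ¬1 = 1
¬¬(φ ↔ ψ) = ¬1 = 1
χ ↔ ψ = 1 ↔ 1 = 1
¬¬(φ ↔ ψ) → (χ ↔ ψ) = 1 → 1 = 1
¬(¬¬(φ ↔ ψ) → (χ ↔ ψ)) = ¬1 = 1
¬ψ = ¬1 = 1
χ ∧ ψ = 1 ∧ 1 = 1
¬ψ ↔ (χ ∧ ψ) = 1 ↔ 1 = 1
¬χ = ¬1 = 1
χ ↔ ψ = 1 ↔ 1 = 1
¬χ ∧ (χ ↔ ψ) = 1 ∧ 1 = 1
ψ ∧ (¬χ ∧ (χ ↔ ψ)) = 1 ∧ 1 = 1
(¬ψ ↔ (χ ∧ ψ)) → (ψ ∧ (¬χ ∧ (χ ↔ ψ))) = 1 → 1 = 1
¬ψ = ¬1 = 1
ψ ↔ χ = 1 ↔ 1 = 1
(ψ ↔ χ) ∧ ψ = 1 ∧ 1 = 1
¬ψ ∧ ((ψ ↔ χ) ∧ ψ) = 1 ∧ 1 = 1
((¬ψ ↔ (χ ∧ ψ)) → (ψ ∧ (¬χ ∧ (χ ↔ ψ)))) → (¬ψ ∧ ((ψ ↔ χ) ∧ ψ)) = 1 → 1 = 1
¬(¬¬(φ ↔ ψ) → (χ ↔ ψ)) ∧ (((¬ψ ↔ (χ ∧ ψ)) → (ψ ∧ (¬χ ∧ (χ ↔ ψ)))) → (¬ψ ∧ ((ψ ↔ χ) ∧ ψ))) = 1 ∧ 1 = 1

1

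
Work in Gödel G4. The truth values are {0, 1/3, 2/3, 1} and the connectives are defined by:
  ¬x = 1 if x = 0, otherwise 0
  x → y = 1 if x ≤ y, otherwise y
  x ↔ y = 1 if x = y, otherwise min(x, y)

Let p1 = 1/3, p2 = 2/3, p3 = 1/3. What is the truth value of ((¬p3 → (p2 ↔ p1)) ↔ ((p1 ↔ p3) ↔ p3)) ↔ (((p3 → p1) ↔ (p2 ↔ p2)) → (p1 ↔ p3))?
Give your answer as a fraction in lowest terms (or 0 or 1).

¬p3 = ¬1/3 = 0
p2 ↔ p1 = 2/3 ↔ 1/3 = 1/3
¬p3 → (p2 ↔ p1) = 0 → 1/3 = 1
p1 ↔ p3 = 1/3 ↔ 1/3 = 1
(p1 ↔ p3) ↔ p3 = 1 ↔ 1/3 = 1/3
(¬p3 → (p2 ↔ p1)) ↔ ((p1 ↔ p3) ↔ p3) = 1 ↔ 1/3 = 1/3
p3 → p1 = 1/3 → 1/3 = 1
p2 ↔ p2 = 2/3 ↔ 2/3 = 1
(p3 → p1) ↔ (p2 ↔ p2) = 1 ↔ 1 = 1
p1 ↔ p3 = 1/3 ↔ 1/3 = 1
((p3 → p1) ↔ (p2 ↔ p2)) → (p1 ↔ p3) = 1 → 1 = 1
((¬p3 → (p2 ↔ p1)) ↔ ((p1 ↔ p3) ↔ p3)) ↔ (((p3 → p1) ↔ (p2 ↔ p2)) → (p1 ↔ p3)) = 1/3 ↔ 1 = 1/3

1/3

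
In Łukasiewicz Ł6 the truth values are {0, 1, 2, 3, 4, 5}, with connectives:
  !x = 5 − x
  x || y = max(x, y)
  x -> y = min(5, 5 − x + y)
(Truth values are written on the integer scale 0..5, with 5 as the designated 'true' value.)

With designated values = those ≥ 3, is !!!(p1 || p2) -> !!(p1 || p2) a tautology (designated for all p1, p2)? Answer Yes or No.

No

Counterexample: take p1 = 0, p2 = 0.
p1 || p2 = 0 || 0 = 0
!(p1 || p2) = !0 = 5
!!(p1 || p2) = !5 = 0
!!!(p1 || p2) = !0 = 5
!!(p1 || p2) = !5 = 0
!!!(p1 || p2) -> !!(p1 || p2) = 5 -> 0 = 0
This gives 0, which is below 3.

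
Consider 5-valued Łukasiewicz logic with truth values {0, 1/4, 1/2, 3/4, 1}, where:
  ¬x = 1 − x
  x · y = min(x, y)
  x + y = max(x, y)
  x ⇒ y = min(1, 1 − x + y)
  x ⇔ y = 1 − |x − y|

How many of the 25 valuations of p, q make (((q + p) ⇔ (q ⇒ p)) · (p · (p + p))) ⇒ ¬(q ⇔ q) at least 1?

5

value 1: 5 assignments (counts)
value 3/4: 5 assignments
value 1/2: 5 assignments
value 1/4: 5 assignments
value 0: 5 assignments
So 5 of the 25 assignments meet the threshold.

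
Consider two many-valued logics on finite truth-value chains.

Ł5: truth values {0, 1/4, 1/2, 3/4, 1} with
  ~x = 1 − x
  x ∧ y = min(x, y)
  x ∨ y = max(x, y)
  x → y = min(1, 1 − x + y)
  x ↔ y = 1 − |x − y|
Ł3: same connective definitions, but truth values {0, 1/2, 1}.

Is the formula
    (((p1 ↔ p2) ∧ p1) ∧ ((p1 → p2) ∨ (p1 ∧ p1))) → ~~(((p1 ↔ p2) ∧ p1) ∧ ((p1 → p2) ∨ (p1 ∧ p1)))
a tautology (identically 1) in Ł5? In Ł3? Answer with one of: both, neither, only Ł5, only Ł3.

both

In Ł5: every assignment gives 1 — tautology.
In Ł3: every assignment gives 1 — tautology.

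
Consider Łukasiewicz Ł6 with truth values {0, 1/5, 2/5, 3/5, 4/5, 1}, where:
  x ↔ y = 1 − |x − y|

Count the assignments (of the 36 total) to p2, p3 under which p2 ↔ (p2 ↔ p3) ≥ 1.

8

value 1: 8 assignments (counts)
value 4/5: 10 assignments
value 3/5: 7 assignments
value 2/5: 6 assignments
value 1/5: 3 assignments
value 0: 2 assignments
So 8 of the 36 assignments meet the threshold.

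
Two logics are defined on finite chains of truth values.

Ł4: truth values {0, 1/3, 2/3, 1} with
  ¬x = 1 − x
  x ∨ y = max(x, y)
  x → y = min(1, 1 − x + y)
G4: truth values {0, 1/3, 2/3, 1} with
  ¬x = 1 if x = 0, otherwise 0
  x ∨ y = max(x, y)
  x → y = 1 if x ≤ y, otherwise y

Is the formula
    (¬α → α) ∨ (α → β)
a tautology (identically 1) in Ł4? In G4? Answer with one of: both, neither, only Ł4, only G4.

only G4

In Ł4: at α = 1/3, β = 0 the value is 2/3 — not a tautology.
In G4: every assignment gives 1 — tautology.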